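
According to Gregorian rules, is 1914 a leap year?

No

1914 is not a leap year.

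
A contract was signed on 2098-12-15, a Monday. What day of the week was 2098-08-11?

Count forward from the earlier date (August 11, 2098) to the later (December 15, 2098):
August 2098: 31 − 11 = 20 days remain.
Then September (30), October (31), November (30): 30 + 31 + 30 = 91 days.
December 1–15, 2098: 15 days.
Total: 20 + 91 + 15 = 126 days.
126 is a multiple of 7, so 2098-08-11 falls on the same weekday: Monday.

Monday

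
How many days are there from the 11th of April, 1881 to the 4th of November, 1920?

Day-of-year of April 11, 1881: 101.
Day-of-year of November 4, 1920: 309.
1881 has 365 days, so 365 − 101 = 264 days remain in 1881.
Full years 1882–1919: 30 common + 8 leap = 30×365 + 8×366 = 13878 days.
Total: 264 + 13878 + 309 = 14451 days.

14451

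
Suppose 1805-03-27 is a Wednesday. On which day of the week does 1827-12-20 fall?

Thursday

Day-of-year of March 27, 1805: 86.
Day-of-year of December 20, 1827: 354.
1805 has 365 days, so 365 − 86 = 279 days remain in 1805.
Full years 1806–1826: 16 common + 5 leap = 16×365 + 5×366 = 7670 days.
Total: 279 + 7670 + 354 = 8303 days.
8303 mod 7 = 1, so 1 day after Wednesday is Thursday.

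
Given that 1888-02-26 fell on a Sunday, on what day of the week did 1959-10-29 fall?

Thursday

Day-of-year of February 26, 1888: 57.
Day-of-year of October 29, 1959: 302.
1888 has 366 days, so 366 − 57 = 309 days remain in 1888.
Full years 1889–1958: 54 common + 16 leap = 54×365 + 16×366 = 25566 days.
Total: 309 + 25566 + 302 = 26177 days.
26177 mod 7 = 4, so 4 days after Sunday is Thursday.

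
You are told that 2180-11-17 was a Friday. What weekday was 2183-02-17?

Monday

Day-of-year of November 17, 2180: 322.
Day-of-year of February 17, 2183: 48.
2180 has 366 days, so 366 − 322 = 44 days remain in 2180.
Full years: 2181: 365; 2182: 365. Sum = 730.
Total: 44 + 730 + 48 = 822 days.
822 mod 7 = 3, so 3 days after Friday is Monday.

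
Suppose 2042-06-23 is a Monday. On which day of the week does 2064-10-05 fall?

From June 23, 2042 to June 23, 2064: 22 years, of which 6 contain a Feb 29 — 16×365 + 6×366 = 8036 days.
June 2064: 30 − 23 = 7 days remain.
Then July (31), August (31), September (30): 31 + 31 + 30 = 92 days.
October 1–5, 2064: 5 days.
Residual: 104 days.
Total: 8140 days.
8140 mod 7 = 6, so 6 days after Monday is Sunday.

Sunday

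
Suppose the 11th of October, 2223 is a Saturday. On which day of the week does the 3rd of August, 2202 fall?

Tuesday

Count forward from the earlier date (August 3, 2202) to the later (October 11, 2223):
Day-of-year of August 3, 2202: 215.
Day-of-year of October 11, 2223: 284.
2202 has 365 days, so 365 − 215 = 150 days remain in 2202.
Full years 2203–2222: 15 common + 5 leap = 15×365 + 5×366 = 7305 days.
Total: 150 + 7305 + 284 = 7739 days.
7739 mod 7 = 4, so 4 days before Saturday is Tuesday.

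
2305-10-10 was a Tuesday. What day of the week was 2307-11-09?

Saturday

October 2305: 31 − 10 = 21 days remain.
Then 24 full months totalling 730 days.
November 1–9, 2307: 9 days.
Total: 21 + 730 + 9 = 760 days.
760 mod 7 = 4, so 4 days after Tuesday is Saturday.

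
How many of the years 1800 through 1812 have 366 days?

3

Years divisible by 4 in [1800, 1812]: 1800, 1804, 1808, 1812.
Of these, 1800 is divisible by 100 but not 400, so not leap.
Leap years: 4 − 1 = 3.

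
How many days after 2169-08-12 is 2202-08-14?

12054

Day-of-year of August 12, 2169: 224.
Day-of-year of August 14, 2202: 226.
2169 has 365 days, so 365 − 224 = 141 days remain in 2169.
Full years 2170–2201: 25 common + 7 leap = 25×365 + 7×366 = 11687 days.
Total: 141 + 11687 + 226 = 12054 days.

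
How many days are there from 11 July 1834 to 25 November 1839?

1963

Day-of-year of July 11, 1834: 192.
Day-of-year of November 25, 1839: 329.
1834 has 365 days, so 365 − 192 = 173 days remain in 1834.
Full years: 1835: 365; 1836: 366; 1837: 365; 1838: 365. Sum = 1461.
Total: 173 + 1461 + 329 = 1963 days.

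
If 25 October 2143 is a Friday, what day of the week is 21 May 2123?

Count forward from the earlier date (May 21, 2123) to the later (October 25, 2143):
Day-of-year of May 21, 2123: 141.
Day-of-year of October 25, 2143: 298.
2123 has 365 days, so 365 − 141 = 224 days remain in 2123.
Full years 2124–2142: 14 common + 5 leap = 14×365 + 5×366 = 6940 days.
Total: 224 + 6940 + 298 = 7462 days.
7462 is a multiple of 7, so 21 May 2123 falls on the same weekday: Friday.

Friday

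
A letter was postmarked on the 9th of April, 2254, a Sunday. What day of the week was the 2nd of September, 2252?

Count forward from the earlier date (September 2, 2252) to the later (April 9, 2254):
September 2, 2252 → September 2, 2253: 365 days.
September 2253: 30 − 2 = 28 days remain.
Then October (31), November (30), December (31), January (31), February 2254 (28), March (31): 31 + 30 + 31 + 31 + 28 + 31 = 182 days.
April 1–9, 2254: 9 days.
Residual: 219 days.
Total: 584 days.
584 mod 7 = 3, so 3 days before Sunday is Thursday.

Thursday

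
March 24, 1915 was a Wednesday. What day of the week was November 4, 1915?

March 1915: 31 − 24 = 7 days remain.
Then April (30), May (31), June (30), July (31), August (31), September (30), October (31): 30 + 31 + 30 + 31 + 31 + 30 + 31 = 214 days.
November 1–4, 1915: 4 days.
Total: 7 + 214 + 4 = 225 days.
225 mod 7 = 1, so 1 day after Wednesday is Thursday.

Thursday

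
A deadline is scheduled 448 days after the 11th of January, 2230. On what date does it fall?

the 4th of April, 2231

Count 448 days after January 11, 2230:
January 2230: 31 − 11 = 20 days remain.
Then 14 full months totalling 424 days.
April 1–4, 2231: 4 days.
Total: 20 + 424 + 4 = 448 days.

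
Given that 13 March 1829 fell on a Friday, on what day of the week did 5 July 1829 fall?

Sunday

March 1829: 31 − 13 = 18 days remain.
Then April (30), May (31), June (30): 30 + 31 + 30 = 91 days.
July 1–5, 1829: 5 days.
Total: 18 + 91 + 5 = 114 days.
114 mod 7 = 2, so 2 days after Friday is Sunday.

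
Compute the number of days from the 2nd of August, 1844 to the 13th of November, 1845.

August 1844: 31 − 2 = 29 days remain.
Then 14 full months totalling 426 days.
November 1–13, 1845: 13 days.
Total: 29 + 426 + 13 = 468 days.

468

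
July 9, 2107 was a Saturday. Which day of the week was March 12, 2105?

Count forward from the earlier date (March 12, 2105) to the later (July 9, 2107):
March 12, 2105 → March 12, 2106: 365 days.
March 12, 2106 → March 12, 2107: 365 days.
March 2107: 31 − 12 = 19 days remain.
Then April (30), May (31), June (30): 30 + 31 + 30 = 91 days.
July 1–9, 2107: 9 days.
Residual: 119 days.
Total: 849 days.
849 mod 7 = 2, so 2 days before Saturday is Thursday.

Thursday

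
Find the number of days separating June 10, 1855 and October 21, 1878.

8534

From June 10, 1855 to June 10, 1878: 23 years, of which 6 contain a Feb 29 — 17×365 + 6×366 = 8401 days.
June 1878: 30 − 10 = 20 days remain.
Then July (31), August (31), September (30): 31 + 31 + 30 = 92 days.
October 1–21, 1878: 21 days.
Residual: 133 days.
Total: 8534 days.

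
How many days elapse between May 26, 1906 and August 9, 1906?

75

May 1906: 31 − 26 = 5 days remain.
Then June (30), July (31): 30 + 31 = 61 days.
August 1–9, 1906: 9 days.
Total: 5 + 61 + 9 = 75 days.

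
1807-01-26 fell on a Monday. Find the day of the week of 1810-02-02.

Day-of-year of January 26, 1807: 26.
Day-of-year of February 2, 1810: 33.
1807 has 365 days, so 365 − 26 = 339 days remain in 1807.
Full years: 1808: 366; 1809: 365. Sum = 731.
Total: 339 + 731 + 33 = 1103 days.
1103 mod 7 = 4, so 4 days after Monday is Friday.

Friday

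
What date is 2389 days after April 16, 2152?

October 31, 2158

Count 2389 days after April 16, 2152:
April 16, 2152 → April 16, 2153: 365 days.
April 16, 2153 → April 16, 2154: 365 days.
April 16, 2154 → April 16, 2155: 365 days.
April 16, 2155 → April 16, 2156: 366 days (2156 is a leap year).
April 16, 2156 → April 16, 2157: 365 days.
April 16, 2157 → April 16, 2158: 365 days.
April 2158: 30 − 16 = 14 days remain.
Then May (31), June (30), July (31), August (31), September (30): 31 + 30 + 31 + 31 + 30 = 153 days.
October 1–31, 2158: 31 days.
Residual: 198 days.
Total: 2389 days.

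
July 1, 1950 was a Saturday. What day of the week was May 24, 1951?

Thursday

July 1950: 31 − 1 = 30 days remain.
Then 9 full months totalling 273 days.
May 1–24, 1951: 24 days.
Residual: 327 days.
Total: 327 days.
327 mod 7 = 5, so 5 days after Saturday is Thursday.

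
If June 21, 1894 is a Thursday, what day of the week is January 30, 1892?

Saturday

Count forward from the earlier date (January 30, 1892) to the later (June 21, 1894):
January 30, 1892 → January 30, 1893: 366 days (1892 is a leap year).
January 30, 1893 → January 30, 1894: 365 days.
January 1894: 31 − 30 = 1 day remains.
Then February 1894 (28), March (31), April (30), May (31): 28 + 31 + 30 + 31 = 120 days.
June 1–21, 1894: 21 days.
Residual: 142 days.
Total: 873 days.
873 mod 7 = 5, so 5 days before Thursday is Saturday.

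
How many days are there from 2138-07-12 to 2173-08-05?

From July 12, 2138 to July 12, 2173: 35 years, of which 9 contain a Feb 29 — 26×365 + 9×366 = 12784 days.
July 2173: 31 − 12 = 19 days remain.
August 1–5, 2173: 5 days.
Residual: 24 days.
Total: 12808 days.

12808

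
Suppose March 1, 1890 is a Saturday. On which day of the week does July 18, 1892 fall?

Day-of-year of March 1, 1890: 60.
Day-of-year of July 18, 1892: 200.
1890 has 365 days, so 365 − 60 = 305 days remain in 1890.
Full years: 1891: 365. Sum = 365.
Total: 305 + 365 + 200 = 870 days.
870 mod 7 = 2, so 2 days after Saturday is Monday.

Monday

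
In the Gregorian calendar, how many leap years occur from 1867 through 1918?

12

Years divisible by 4: 1868, 1872, …, 1916 — 13 in all.
Of these, 1900 is divisible by 100 but not 400, so not leap.
Leap years: 13 − 1 = 12.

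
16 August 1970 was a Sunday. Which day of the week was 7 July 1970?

Count forward from the earlier date (July 7, 1970) to the later (August 16, 1970):
July 1970: 31 − 7 = 24 days remain.
August 1–16, 1970: 16 days.
Total: 24 + 16 = 40 days.
40 mod 7 = 5, so 5 days before Sunday is Tuesday.

Tuesday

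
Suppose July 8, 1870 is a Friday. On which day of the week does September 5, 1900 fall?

From July 8, 1870 to July 8, 1900: 30 years, of which 7 contain a Feb 29 — 23×365 + 7×366 = 10957 days.
(1900 is not a leap year (divisible by 100 but not 400).)
July 1900: 31 − 8 = 23 days remain.
Then August (31): 31 days.
September 1–5, 1900: 5 days.
Residual: 59 days.
Total: 11016 days.
11016 mod 7 = 5, so 5 days after Friday is Wednesday.

Wednesday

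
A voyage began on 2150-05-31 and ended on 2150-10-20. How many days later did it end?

May 2150: 31 − 31 = 0 days remain.
Then June (30), July (31), August (31), September (30): 30 + 31 + 31 + 30 = 122 days.
October 1–20, 2150: 20 days.
Total: 0 + 122 + 20 = 142 days.

142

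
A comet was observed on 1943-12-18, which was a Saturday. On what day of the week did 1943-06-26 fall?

Count forward from the earlier date (June 26, 1943) to the later (December 18, 1943):
June 1943: 30 − 26 = 4 days remain.
Then July (31), August (31), September (30), October (31), November (30): 31 + 31 + 30 + 31 + 30 = 153 days.
December 1–18, 1943: 18 days.
Total: 4 + 153 + 18 = 175 days.
175 is a multiple of 7, so 1943-06-26 falls on the same weekday: Saturday.

Saturday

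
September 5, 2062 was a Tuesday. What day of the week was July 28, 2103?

From September 5, 2062 to September 5, 2102: 40 years, of which 9 contain a Feb 29 — 31×365 + 9×366 = 14609 days.
(2100 is not a leap year (divisible by 100 but not 400).)
September 2102: 30 − 5 = 25 days remain.
Then 9 full months totalling 273 days.
July 1–28, 2103: 28 days.
Residual: 326 days.
Total: 14935 days.
14935 mod 7 = 4, so 4 days after Tuesday is Saturday.

Saturday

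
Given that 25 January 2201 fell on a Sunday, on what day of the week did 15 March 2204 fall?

Thursday

January 25, 2201 → January 25, 2202: 365 days.
January 25, 2202 → January 25, 2203: 365 days.
January 25, 2203 → January 25, 2204: 365 days.
January 2204: 31 − 25 = 6 days remain.
Then February 2204 (29): 29 days.
March 1–15, 2204: 15 days.
Residual: 50 days.
Total: 1145 days.
1145 mod 7 = 4, so 4 days after Sunday is Thursday.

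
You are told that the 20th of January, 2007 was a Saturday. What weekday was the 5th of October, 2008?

Sunday

January 20, 2007 → January 20, 2008: 365 days.
January 2008: 31 − 20 = 11 days remain.
Then February 2008 (29), March (31), April (30), May (31), June (30), July (31), August (31), September (30): 29 + 31 + 30 + 31 + 30 + 31 + 31 + 30 = 243 days.
October 1–5, 2008: 5 days.
Residual: 259 days.
Total: 624 days.
624 mod 7 = 1, so 1 day after Saturday is Sunday.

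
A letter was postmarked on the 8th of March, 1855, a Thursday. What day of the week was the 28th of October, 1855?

Sunday

March 1855: 31 − 8 = 23 days remain.
Then April (30), May (31), June (30), July (31), August (31), September (30): 30 + 31 + 30 + 31 + 31 + 30 = 183 days.
October 1–28, 1855: 28 days.
Total: 23 + 183 + 28 = 234 days.
234 mod 7 = 3, so 3 days after Thursday is Sunday.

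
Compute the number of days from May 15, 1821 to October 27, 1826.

1991

May 15, 1821 → May 15, 1822: 365 days.
May 15, 1822 → May 15, 1823: 365 days.
May 15, 1823 → May 15, 1824: 366 days (1824 is a leap year).
May 15, 1824 → May 15, 1825: 365 days.
May 15, 1825 → May 15, 1826: 365 days.
May 1826: 31 − 15 = 16 days remain.
Then June (30), July (31), August (31), September (30): 30 + 31 + 31 + 30 = 122 days.
October 1–27, 1826: 27 days.
Residual: 165 days.
Total: 1991 days.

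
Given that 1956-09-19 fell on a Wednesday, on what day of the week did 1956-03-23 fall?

Friday

Count forward from the earlier date (March 23, 1956) to the later (September 19, 1956):
March 1956: 31 − 23 = 8 days remain.
Then April (30), May (31), June (30), July (31), August (31): 30 + 31 + 30 + 31 + 31 = 153 days.
September 1–19, 1956: 19 days.
Total: 8 + 153 + 19 = 180 days.
180 mod 7 = 5, so 5 days before Wednesday is Friday.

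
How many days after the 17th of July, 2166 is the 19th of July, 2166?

2

Within July 2166: 19 − 17 = 2 days.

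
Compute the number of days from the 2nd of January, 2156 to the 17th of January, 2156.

Within January 2156: 17 − 2 = 15 days.

15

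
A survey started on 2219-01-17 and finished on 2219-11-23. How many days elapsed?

310

January 2219: 31 − 17 = 14 days remain.
Then 9 full months totalling 273 days.
November 1–23, 2219: 23 days.
Total: 14 + 273 + 23 = 310 days.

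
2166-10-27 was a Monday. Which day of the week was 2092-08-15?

Count forward from the earlier date (August 15, 2092) to the later (October 27, 2166):
Day-of-year of August 15, 2092: 228.
Day-of-year of October 27, 2166: 300.
2092 has 366 days, so 366 − 228 = 138 days remain in 2092.
Full years 2093–2165: 56 common + 17 leap = 56×365 + 17×366 = 26662 days.
Total: 138 + 26662 + 300 = 27100 days.
27100 mod 7 = 3, so 3 days before Monday is Friday.

Friday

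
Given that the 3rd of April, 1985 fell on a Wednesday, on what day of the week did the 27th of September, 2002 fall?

From April 3, 1985 to April 3, 2002: 17 years, of which 4 contain a Feb 29 — 13×365 + 4×366 = 6209 days.
(2000 is a leap year (divisible by 400).)
April 2002: 30 − 3 = 27 days remain.
Then May (31), June (30), July (31), August (31): 31 + 30 + 31 + 31 = 123 days.
September 1–27, 2002: 27 days.
Residual: 177 days.
Total: 6386 days.
6386 mod 7 = 2, so 2 days after Wednesday is Friday.

Friday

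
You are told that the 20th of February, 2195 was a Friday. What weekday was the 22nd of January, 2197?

February 2195: 28 − 20 = 8 days remain (2195 is not a leap year, so February has 28 days).
Then 22 full months totalling 672 days.
January 1–22, 2197: 22 days.
Total: 8 + 672 + 22 = 702 days.
702 mod 7 = 2, so 2 days after Friday is Sunday.

Sunday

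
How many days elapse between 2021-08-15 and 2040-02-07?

Day-of-year of August 15, 2021: 227.
Day-of-year of February 7, 2040: 38.
2021 has 365 days, so 365 − 227 = 138 days remain in 2021.
Full years 2022–2039: 14 common + 4 leap = 14×365 + 4×366 = 6574 days.
Total: 138 + 6574 + 38 = 6750 days.

6750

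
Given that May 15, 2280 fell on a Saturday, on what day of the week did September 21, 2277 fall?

Count forward from the earlier date (September 21, 2277) to the later (May 15, 2280):
Day-of-year of September 21, 2277: 264.
Day-of-year of May 15, 2280: 136.
2277 has 365 days, so 365 − 264 = 101 days remain in 2277.
Full years: 2278: 365; 2279: 365. Sum = 730.
Total: 101 + 730 + 136 = 967 days.
967 mod 7 = 1, so 1 day before Saturday is Friday.

Friday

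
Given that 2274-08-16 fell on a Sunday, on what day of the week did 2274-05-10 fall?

Sunday

Count forward from the earlier date (May 10, 2274) to the later (August 16, 2274):
May 2274: 31 − 10 = 21 days remain.
Then June (30), July (31): 30 + 31 = 61 days.
August 1–16, 2274: 16 days.
Total: 21 + 61 + 16 = 98 days.
98 is a multiple of 7, so 2274-05-10 falls on the same weekday: Sunday.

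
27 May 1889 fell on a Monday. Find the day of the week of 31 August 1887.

Wednesday

Count forward from the earlier date (August 31, 1887) to the later (May 27, 1889):
August 1887: 31 − 31 = 0 days remain.
Then 20 full months totalling 608 days.
May 1–27, 1889: 27 days.
Total: 0 + 608 + 27 = 635 days.
635 mod 7 = 5, so 5 days before Monday is Wednesday.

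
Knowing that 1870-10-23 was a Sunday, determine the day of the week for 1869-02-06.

Count forward from the earlier date (February 6, 1869) to the later (October 23, 1870):
February 1869: 28 − 6 = 22 days remain (1869 is not a leap year, so February has 28 days).
Then 19 full months totalling 579 days.
October 1–23, 1870: 23 days.
Total: 22 + 579 + 23 = 624 days.
624 mod 7 = 1, so 1 day before Sunday is Saturday.

Saturday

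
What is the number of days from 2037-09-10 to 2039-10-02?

September 10, 2037 → September 10, 2038: 365 days.
September 10, 2038 → September 10, 2039: 365 days.
September 2039: 30 − 10 = 20 days remain.
October 1–2, 2039: 2 days.
Residual: 22 days.
Total: 752 days.

752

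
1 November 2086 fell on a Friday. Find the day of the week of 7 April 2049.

Wednesday

Count forward from the earlier date (April 7, 2049) to the later (November 1, 2086):
Day-of-year of April 7, 2049: 97.
Day-of-year of November 1, 2086: 305.
2049 has 365 days, so 365 − 97 = 268 days remain in 2049.
Full years 2050–2085: 27 common + 9 leap = 27×365 + 9×366 = 13149 days.
Total: 268 + 13149 + 305 = 13722 days.
13722 mod 7 = 2, so 2 days before Friday is Wednesday.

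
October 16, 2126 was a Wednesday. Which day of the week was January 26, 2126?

Count forward from the earlier date (January 26, 2126) to the later (October 16, 2126):
January 2126: 31 − 26 = 5 days remain.
Then February 2126 (28), March (31), April (30), May (31), June (30), July (31), August (31), September (30): 28 + 31 + 30 + 31 + 30 + 31 + 31 + 30 = 242 days.
October 1–16, 2126: 16 days.
Total: 5 + 242 + 16 = 263 days.
263 mod 7 = 4, so 4 days before Wednesday is Saturday.

Saturday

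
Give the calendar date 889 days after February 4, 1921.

July 13, 1923

Count 889 days after February 4, 1921:
February 4, 1921 → February 4, 1922: 365 days.
February 4, 1922 → February 4, 1923: 365 days.
February 1923: 28 − 4 = 24 days remain (1923 is not a leap year, so February has 28 days).
Then March (31), April (30), May (31), June (30): 31 + 30 + 31 + 30 = 122 days.
July 1–13, 1923: 13 days.
Residual: 159 days.
Total: 889 days.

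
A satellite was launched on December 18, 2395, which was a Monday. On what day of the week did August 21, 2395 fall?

Monday

Count forward from the earlier date (August 21, 2395) to the later (December 18, 2395):
August 2395: 31 − 21 = 10 days remain.
Then September (30), October (31), November (30): 30 + 31 + 30 = 91 days.
December 1–18, 2395: 18 days.
Total: 10 + 91 + 18 = 119 days.
119 is a multiple of 7, so August 21, 2395 falls on the same weekday: Monday.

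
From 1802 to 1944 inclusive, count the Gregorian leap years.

Years divisible by 4: 1804, 1808, …, 1944 — 36 in all.
Of these, 1900 is divisible by 100 but not 400, so not leap.
Leap years: 36 − 1 = 35.

35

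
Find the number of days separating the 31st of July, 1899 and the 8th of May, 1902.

1011

July 31, 1899 → July 31, 1900: 365 days (1900 is not a leap year (divisible by 100 but not 400)).
July 31, 1900 → July 31, 1901: 365 days.
July 1901: 31 − 31 = 0 days remain.
Then 9 full months totalling 273 days.
May 1–8, 1902: 8 days.
Residual: 281 days.
Total: 1011 days.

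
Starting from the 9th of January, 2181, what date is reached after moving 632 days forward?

the 3rd of October, 2182

Count 632 days after January 9, 2181:
January 9, 2181 → January 9, 2182: 365 days.
January 2182: 31 − 9 = 22 days remain.
Then February 2182 (28), March (31), April (30), May (31), June (30), July (31), August (31), September (30): 28 + 31 + 30 + 31 + 30 + 31 + 31 + 30 = 242 days.
October 1–3, 2182: 3 days.
Residual: 267 days.
Total: 632 days.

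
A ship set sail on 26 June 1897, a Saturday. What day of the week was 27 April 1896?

Count forward from the earlier date (April 27, 1896) to the later (June 26, 1897):
Day-of-year of April 27, 1896: 118.
Day-of-year of June 26, 1897: 177.
1896 has 366 days, so 366 − 118 = 248 days remain in 1896.
Total: 248 + 177 = 425 days.
425 mod 7 = 5, so 5 days before Saturday is Monday.

Monday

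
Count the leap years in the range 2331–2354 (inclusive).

6

Years divisible by 4 in [2331, 2354]: 2332, 2336, 2340, 2344, 2348, 2352.
No century exceptions apply. Count: 6.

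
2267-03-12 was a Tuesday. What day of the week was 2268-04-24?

Friday

March 12, 2267 → March 12, 2268: 366 days (2268 is a leap year).
March 2268: 31 − 12 = 19 days remain.
April 1–24, 2268: 24 days.
Residual: 43 days.
Total: 409 days.
409 mod 7 = 3, so 3 days after Tuesday is Friday.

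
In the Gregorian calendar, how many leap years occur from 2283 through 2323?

9

Years divisible by 4 in [2283, 2323]: 2284, 2288, 2292, 2296, 2300, 2304, 2308, 2312, 2316, 2320.
Of these, 2300 is divisible by 100 but not 400, so not leap.
Leap years: 10 − 1 = 9.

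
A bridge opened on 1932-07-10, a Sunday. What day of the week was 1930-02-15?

Count forward from the earlier date (February 15, 1930) to the later (July 10, 1932):
Day-of-year of February 15, 1930: 46.
Day-of-year of July 10, 1932: 192.
1930 has 365 days, so 365 − 46 = 319 days remain in 1930.
Full years: 1931: 365. Sum = 365.
Total: 319 + 365 + 192 = 876 days.
876 mod 7 = 1, so 1 day before Sunday is Saturday.

Saturday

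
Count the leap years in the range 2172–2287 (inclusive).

28

Years divisible by 4: 2172, 2176, …, 2284 — 29 in all.
Of these, 2200 is divisible by 100 but not 400, so not leap.
Leap years: 29 − 1 = 28.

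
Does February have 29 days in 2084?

2084 is a leap year.

Yes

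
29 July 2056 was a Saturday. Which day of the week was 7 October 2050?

Count forward from the earlier date (October 7, 2050) to the later (July 29, 2056):
Day-of-year of October 7, 2050: 280.
Day-of-year of July 29, 2056: 211.
2050 has 365 days, so 365 − 280 = 85 days remain in 2050.
Full years: 2051: 365; 2052: 366; 2053: 365; 2054: 365; 2055: 365. Sum = 1826.
Total: 85 + 1826 + 211 = 2122 days.
2122 mod 7 = 1, so 1 day before Saturday is Friday.

Friday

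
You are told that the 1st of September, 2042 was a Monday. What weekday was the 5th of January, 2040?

Count forward from the earlier date (January 5, 2040) to the later (September 1, 2042):
January 5, 2040 → January 5, 2041: 366 days (2040 is a leap year).
January 5, 2041 → January 5, 2042: 365 days.
January 2042: 31 − 5 = 26 days remain.
Then February 2042 (28), March (31), April (30), May (31), June (30), July (31), August (31): 28 + 31 + 30 + 31 + 30 + 31 + 31 = 212 days.
September 1, 2042: 1 day.
Residual: 239 days.
Total: 970 days.
970 mod 7 = 4, so 4 days before Monday is Thursday.

Thursday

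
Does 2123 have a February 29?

No

2123 is not a leap year.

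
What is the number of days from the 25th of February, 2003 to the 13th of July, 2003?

February 2003: 28 − 25 = 3 days remain (2003 is not a leap year, so February has 28 days).
Then March (31), April (30), May (31), June (30): 31 + 30 + 31 + 30 = 122 days.
July 1–13, 2003: 13 days.
Total: 3 + 122 + 13 = 138 days.

138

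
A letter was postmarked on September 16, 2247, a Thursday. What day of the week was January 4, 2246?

Count forward from the earlier date (January 4, 2246) to the later (September 16, 2247):
January 2246: 31 − 4 = 27 days remain.
Then 19 full months totalling 577 days.
September 1–16, 2247: 16 days.
Total: 27 + 577 + 16 = 620 days.
620 mod 7 = 4, so 4 days before Thursday is Sunday.

Sunday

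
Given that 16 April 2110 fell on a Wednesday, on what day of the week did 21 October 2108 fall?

Sunday

Count forward from the earlier date (October 21, 2108) to the later (April 16, 2110):
Day-of-year of October 21, 2108: 295.
Day-of-year of April 16, 2110: 106.
2108 has 366 days, so 366 − 295 = 71 days remain in 2108.
Full years: 2109: 365. Sum = 365.
Total: 71 + 365 + 106 = 542 days.
542 mod 7 = 3, so 3 days before Wednesday is Sunday.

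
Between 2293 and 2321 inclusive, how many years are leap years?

Years divisible by 4 in [2293, 2321]: 2296, 2300, 2304, 2308, 2312, 2316, 2320.
Of these, 2300 is divisible by 100 but not 400, so not leap.
Leap years: 7 − 1 = 6.

6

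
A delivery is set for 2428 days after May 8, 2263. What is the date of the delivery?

December 30, 2269

Count 2428 days after May 8, 2263:
Day-of-year of May 8, 2263: 128.
Day-of-year of December 30, 2269: 364.
2263 has 365 days, so 365 − 128 = 237 days remain in 2263.
Full years: 2264: 366; 2265: 365; 2266: 365; 2267: 365; 2268: 366. Sum = 1827.
Total: 237 + 1827 + 364 = 2428 days.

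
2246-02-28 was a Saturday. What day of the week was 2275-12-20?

From February 28, 2246 to February 28, 2275: 29 years, of which 7 contain a Feb 29 — 22×365 + 7×366 = 10592 days.
February 2275: 28 − 28 = 0 days remain (2275 is not a leap year, so February has 28 days).
Then 9 full months totalling 275 days.
December 1–20, 2275: 20 days.
Residual: 295 days.
Total: 10887 days.
10887 mod 7 = 2, so 2 days after Saturday is Monday.

Monday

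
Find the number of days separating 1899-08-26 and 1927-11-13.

From August 26, 1899 to August 26, 1927: 28 years, of which 6 contain a Feb 29 — 22×365 + 6×366 = 10226 days.
(1900 is not a leap year (divisible by 100 but not 400).)
August 1927: 31 − 26 = 5 days remain.
Then September (30), October (31): 30 + 31 = 61 days.
November 1–13, 1927: 13 days.
Residual: 79 days.
Total: 10305 days.

10305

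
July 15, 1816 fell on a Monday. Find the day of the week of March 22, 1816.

Count forward from the earlier date (March 22, 1816) to the later (July 15, 1816):
March 1816: 31 − 22 = 9 days remain.
Then April (30), May (31), June (30): 30 + 31 + 30 = 91 days.
July 1–15, 1816: 15 days.
Total: 9 + 91 + 15 = 115 days.
115 mod 7 = 3, so 3 days before Monday is Friday.

Friday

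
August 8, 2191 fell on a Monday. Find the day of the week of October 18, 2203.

Tuesday

Day-of-year of August 8, 2191: 220.
Day-of-year of October 18, 2203: 291.
2191 has 365 days, so 365 − 220 = 145 days remain in 2191.
Full years 2192–2202: 9 common + 2 leap = 9×365 + 2×366 = 4017 days.
Total: 145 + 4017 + 291 = 4453 days.
4453 mod 7 = 1, so 1 day after Monday is Tuesday.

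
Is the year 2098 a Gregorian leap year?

2098 is not a leap year.

No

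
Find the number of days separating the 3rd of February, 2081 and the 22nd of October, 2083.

February 2081: 28 − 3 = 25 days remain (2081 is not a leap year, so February has 28 days).
Then 31 full months totalling 944 days.
October 1–22, 2083: 22 days.
Total: 25 + 944 + 22 = 991 days.

991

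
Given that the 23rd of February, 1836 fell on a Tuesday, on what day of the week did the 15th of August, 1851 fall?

Day-of-year of February 23, 1836: 54.
Day-of-year of August 15, 1851: 227.
1836 has 366 days, so 366 − 54 = 312 days remain in 1836.
Full years 1837–1850: 11 common + 3 leap = 11×365 + 3×366 = 5113 days.
Total: 312 + 5113 + 227 = 5652 days.
5652 mod 7 = 3, so 3 days after Tuesday is Friday.

Friday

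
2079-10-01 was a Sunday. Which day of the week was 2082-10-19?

October 1, 2079 → October 1, 2080: 366 days (2080 is a leap year).
October 1, 2080 → October 1, 2081: 365 days.
October 1, 2081 → October 1, 2082: 365 days.
Within October 2082: 19 − 1 = 18 days.
Total: 1114 days.
1114 mod 7 = 1, so 1 day after Sunday is Monday.

Monday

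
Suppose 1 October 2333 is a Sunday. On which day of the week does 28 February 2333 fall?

Tuesday

Count forward from the earlier date (February 28, 2333) to the later (October 1, 2333):
February 2333: 28 − 28 = 0 days remain (2333 is not a leap year, so February has 28 days).
Then March (31), April (30), May (31), June (30), July (31), August (31), September (30): 31 + 30 + 31 + 30 + 31 + 31 + 30 = 214 days.
October 1, 2333: 1 day.
Total: 0 + 214 + 1 = 215 days.
215 mod 7 = 5, so 5 days before Sunday is Tuesday.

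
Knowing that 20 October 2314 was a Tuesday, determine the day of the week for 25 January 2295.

Count forward from the earlier date (January 25, 2295) to the later (October 20, 2314):
From January 25, 2295 to January 25, 2314: 19 years, of which 4 contain a Feb 29 — 15×365 + 4×366 = 6939 days.
(2300 is not a leap year (divisible by 100 but not 400).)
January 2314: 31 − 25 = 6 days remain.
Then February 2314 (28), March (31), April (30), May (31), June (30), July (31), August (31), September (30): 28 + 31 + 30 + 31 + 30 + 31 + 31 + 30 = 242 days.
October 1–20, 2314: 20 days.
Residual: 268 days.
Total: 7207 days.
7207 mod 7 = 4, so 4 days before Tuesday is Friday.

Friday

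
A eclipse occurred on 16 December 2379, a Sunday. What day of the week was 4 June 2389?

Day-of-year of December 16, 2379: 350.
Day-of-year of June 4, 2389: 155.
2379 has 365 days, so 365 − 350 = 15 days remain in 2379.
Full years 2380–2388: 6 common + 3 leap = 6×365 + 3×366 = 3288 days.
Total: 15 + 3288 + 155 = 3458 days.
3458 is a multiple of 7, so 4 June 2389 falls on the same weekday: Sunday.

Sunday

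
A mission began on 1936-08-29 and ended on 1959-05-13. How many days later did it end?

8292

Day-of-year of August 29, 1936: 242.
Day-of-year of May 13, 1959: 133.
1936 has 366 days, so 366 − 242 = 124 days remain in 1936.
Full years 1937–1958: 17 common + 5 leap = 17×365 + 5×366 = 8035 days.
Total: 124 + 8035 + 133 = 8292 days.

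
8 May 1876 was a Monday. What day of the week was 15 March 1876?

Wednesday

Count forward from the earlier date (March 15, 1876) to the later (May 8, 1876):
March 1876: 31 − 15 = 16 days remain.
Then April (30): 30 days.
May 1–8, 1876: 8 days.
Total: 16 + 30 + 8 = 54 days.
54 mod 7 = 5, so 5 days before Monday is Wednesday.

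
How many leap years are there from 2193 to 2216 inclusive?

5

Years divisible by 4 in [2193, 2216]: 2196, 2200, 2204, 2208, 2212, 2216.
Of these, 2200 is divisible by 100 but not 400, so not leap.
Leap years: 6 − 1 = 5.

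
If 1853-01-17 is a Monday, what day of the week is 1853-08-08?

January 1853: 31 − 17 = 14 days remain.
Then February 1853 (28), March (31), April (30), May (31), June (30), July (31): 28 + 31 + 30 + 31 + 30 + 31 = 181 days.
August 1–8, 1853: 8 days.
Total: 14 + 181 + 8 = 203 days.
203 is a multiple of 7, so 1853-08-08 falls on the same weekday: Monday.

Monday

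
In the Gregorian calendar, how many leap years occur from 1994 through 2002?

2

Years divisible by 4 in [1994, 2002]: 1996, 2000.
2000 is divisible by 400, so still leap.
No century exceptions apply. Count: 2.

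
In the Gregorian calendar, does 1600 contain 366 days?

Yes

1600 is a leap year (divisible by 400).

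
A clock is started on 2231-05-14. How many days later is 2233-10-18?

888

May 14, 2231 → May 14, 2232: 366 days (2232 is a leap year).
May 14, 2232 → May 14, 2233: 365 days.
May 2233: 31 − 14 = 17 days remain.
Then June (30), July (31), August (31), September (30): 30 + 31 + 31 + 30 = 122 days.
October 1–18, 2233: 18 days.
Residual: 157 days.
Total: 888 days.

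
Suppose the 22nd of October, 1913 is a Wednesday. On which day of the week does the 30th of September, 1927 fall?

Friday

Day-of-year of October 22, 1913: 295.
Day-of-year of September 30, 1927: 273.
1913 has 365 days, so 365 − 295 = 70 days remain in 1913.
Full years 1914–1926: 10 common + 3 leap = 10×365 + 3×366 = 4748 days.
Total: 70 + 4748 + 273 = 5091 days.
5091 mod 7 = 2, so 2 days after Wednesday is Friday.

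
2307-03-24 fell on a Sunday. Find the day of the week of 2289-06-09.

Sunday

Count forward from the earlier date (June 9, 2289) to the later (March 24, 2307):
From June 9, 2289 to June 9, 2306: 17 years, of which 3 contain a Feb 29 — 14×365 + 3×366 = 6208 days.
(2300 is not a leap year (divisible by 100 but not 400).)
June 2306: 30 − 9 = 21 days remain.
Then July (31), August (31), September (30), October (31), November (30), December (31), January (31), February 2307 (28): 31 + 31 + 30 + 31 + 30 + 31 + 31 + 28 = 243 days.
March 1–24, 2307: 24 days.
Residual: 288 days.
Total: 6496 days.
6496 is a multiple of 7, so 2289-06-09 falls on the same weekday: Sunday.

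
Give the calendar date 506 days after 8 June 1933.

27 October 1934

Count 506 days after June 8, 1933:
June 1933: 30 − 8 = 22 days remain.
Then 15 full months totalling 457 days.
October 1–27, 1934: 27 days.
Total: 22 + 457 + 27 = 506 days.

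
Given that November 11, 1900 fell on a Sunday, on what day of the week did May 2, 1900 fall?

Wednesday

Count forward from the earlier date (May 2, 1900) to the later (November 11, 1900):
May 1900: 31 − 2 = 29 days remain.
Then June (30), July (31), August (31), September (30), October (31): 30 + 31 + 31 + 30 + 31 = 153 days.
November 1–11, 1900: 11 days.
Total: 29 + 153 + 11 = 193 days.
193 mod 7 = 4, so 4 days before Sunday is Wednesday.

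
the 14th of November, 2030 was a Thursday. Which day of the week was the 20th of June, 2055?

Day-of-year of November 14, 2030: 318.
Day-of-year of June 20, 2055: 171.
2030 has 365 days, so 365 − 318 = 47 days remain in 2030.
Full years 2031–2054: 18 common + 6 leap = 18×365 + 6×366 = 8766 days.
Total: 47 + 8766 + 171 = 8984 days.
8984 mod 7 = 3, so 3 days after Thursday is Sunday.

Sunday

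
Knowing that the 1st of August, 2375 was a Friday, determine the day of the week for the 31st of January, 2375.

Friday

Count forward from the earlier date (January 31, 2375) to the later (August 1, 2375):
January 2375: 31 − 31 = 0 days remain.
Then February 2375 (28), March (31), April (30), May (31), June (30), July (31): 28 + 31 + 30 + 31 + 30 + 31 = 181 days.
August 1, 2375: 1 day.
Total: 0 + 181 + 1 = 182 days.
182 is a multiple of 7, so the 31st of January, 2375 falls on the same weekday: Friday.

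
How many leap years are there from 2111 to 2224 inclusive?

28

Years divisible by 4: 2112, 2116, …, 2224 — 29 in all.
Of these, 2200 is divisible by 100 but not 400, so not leap.
Leap years: 29 − 1 = 28.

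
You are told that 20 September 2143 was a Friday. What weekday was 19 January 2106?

Tuesday

Count forward from the earlier date (January 19, 2106) to the later (September 20, 2143):
Day-of-year of January 19, 2106: 19.
Day-of-year of September 20, 2143: 263.
2106 has 365 days, so 365 − 19 = 346 days remain in 2106.
Full years 2107–2142: 27 common + 9 leap = 27×365 + 9×366 = 13149 days.
Total: 346 + 13149 + 263 = 13758 days.
13758 mod 7 = 3, so 3 days before Friday is Tuesday.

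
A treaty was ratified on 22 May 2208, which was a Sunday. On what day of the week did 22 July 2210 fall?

Sunday

May 22, 2208 → May 22, 2209: 365 days.
May 22, 2209 → May 22, 2210: 365 days.
May 2210: 31 − 22 = 9 days remain.
Then June (30): 30 days.
July 1–22, 2210: 22 days.
Residual: 61 days.
Total: 791 days.
791 is a multiple of 7, so 22 July 2210 falls on the same weekday: Sunday.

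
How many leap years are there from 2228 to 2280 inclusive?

Years divisible by 4: 2228, 2232, …, 2280 — 14 in all.
No century exceptions apply. Count: 14.

14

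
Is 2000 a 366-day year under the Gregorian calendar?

Yes

2000 is a leap year (divisible by 400).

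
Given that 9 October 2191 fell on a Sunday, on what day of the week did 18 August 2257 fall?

Tuesday

Day-of-year of October 9, 2191: 282.
Day-of-year of August 18, 2257: 230.
2191 has 365 days, so 365 − 282 = 83 days remain in 2191.
Full years 2192–2256: 49 common + 16 leap = 49×365 + 16×366 = 23741 days.
Total: 83 + 23741 + 230 = 24054 days.
24054 mod 7 = 2, so 2 days after Sunday is Tuesday.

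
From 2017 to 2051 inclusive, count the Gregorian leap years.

Years divisible by 4 in [2017, 2051]: 2020, 2024, 2028, 2032, 2036, 2040, 2044, 2048.
No century exceptions apply. Count: 8.

8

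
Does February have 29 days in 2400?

2400 is a leap year (divisible by 400).

Yes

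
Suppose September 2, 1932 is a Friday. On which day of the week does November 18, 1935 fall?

Day-of-year of September 2, 1932: 246.
Day-of-year of November 18, 1935: 322.
1932 has 366 days, so 366 − 246 = 120 days remain in 1932.
Full years: 1933: 365; 1934: 365. Sum = 730.
Total: 120 + 730 + 322 = 1172 days.
1172 mod 7 = 3, so 3 days after Friday is Monday.

Monday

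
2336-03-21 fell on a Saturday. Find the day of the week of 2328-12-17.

Count forward from the earlier date (December 17, 2328) to the later (March 21, 2336):
From December 17, 2328 to December 17, 2335: 7 years, of which 1 contains a Feb 29 — 6×365 + 1×366 = 2556 days.
December 2335: 31 − 17 = 14 days remain.
Then January (31), February 2336 (29): 31 + 29 = 60 days.
March 1–21, 2336: 21 days.
Residual: 95 days.
Total: 2651 days.
2651 mod 7 = 5, so 5 days before Saturday is Monday.

Monday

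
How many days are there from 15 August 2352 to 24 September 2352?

40

August 2352: 31 − 15 = 16 days remain.
September 1–24, 2352: 24 days.
Total: 16 + 24 = 40 days.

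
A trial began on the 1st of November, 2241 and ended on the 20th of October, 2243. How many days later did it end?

718

November 1, 2241 → November 1, 2242: 365 days.
November 2242: 30 − 1 = 29 days remain.
Then 10 full months totalling 304 days.
October 1–20, 2243: 20 days.
Residual: 353 days.
Total: 718 days.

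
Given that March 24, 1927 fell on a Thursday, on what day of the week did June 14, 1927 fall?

Tuesday

March 1927: 31 − 24 = 7 days remain.
Then April (30), May (31): 30 + 31 = 61 days.
June 1–14, 1927: 14 days.
Total: 7 + 61 + 14 = 82 days.
82 mod 7 = 5, so 5 days after Thursday is Tuesday.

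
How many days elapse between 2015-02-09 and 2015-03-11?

30

February 2015: 28 − 9 = 19 days remain (2015 is not a leap year, so February has 28 days).
March 1–11, 2015: 11 days.
Total: 19 + 11 = 30 days.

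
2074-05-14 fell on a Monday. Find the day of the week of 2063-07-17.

Tuesday

Count forward from the earlier date (July 17, 2063) to the later (May 14, 2074):
From July 17, 2063 to July 17, 2073: 10 years, of which 3 contain a Feb 29 — 7×365 + 3×366 = 3653 days.
July 2073: 31 − 17 = 14 days remain.
Then 9 full months totalling 273 days.
May 1–14, 2074: 14 days.
Residual: 301 days.
Total: 3954 days.
3954 mod 7 = 6, so 6 days before Monday is Tuesday.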